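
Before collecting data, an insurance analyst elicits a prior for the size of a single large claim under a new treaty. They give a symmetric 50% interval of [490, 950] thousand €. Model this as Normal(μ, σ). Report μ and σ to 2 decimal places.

μ = 720.00, σ = 341.00

A symmetric 50% interval runs μ ± z·σ with z = 0.6745.
Half-width = 230, so σ = 230/0.6745 = 341.00.
μ is the interval midpoint, 720.00.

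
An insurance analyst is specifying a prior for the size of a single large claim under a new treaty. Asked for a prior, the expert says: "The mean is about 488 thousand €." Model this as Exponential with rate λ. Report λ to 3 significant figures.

Exponential mean = 1/λ, so λ = 1/488.0 = 0.00205.

λ ≈ 0.00205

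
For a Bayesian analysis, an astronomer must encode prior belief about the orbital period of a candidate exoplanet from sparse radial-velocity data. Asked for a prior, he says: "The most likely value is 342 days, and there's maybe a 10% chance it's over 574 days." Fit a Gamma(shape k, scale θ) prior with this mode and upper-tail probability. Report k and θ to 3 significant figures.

Gamma(k,θ) with k>1 has mode (k−1)θ, so θ = 342/(k−1).
Need P(X < 574) = 0.9 with θ tied to k this way. Start at k = 2, θ = 342: P(X<574) ≈ 0.500.
Too low — raise k to concentrate. Iterating converges to k ≈ 8.05.
Then θ = 342/(8.05−1) ≈ 48.5.

k ≈ 8.05, θ ≈ 48.5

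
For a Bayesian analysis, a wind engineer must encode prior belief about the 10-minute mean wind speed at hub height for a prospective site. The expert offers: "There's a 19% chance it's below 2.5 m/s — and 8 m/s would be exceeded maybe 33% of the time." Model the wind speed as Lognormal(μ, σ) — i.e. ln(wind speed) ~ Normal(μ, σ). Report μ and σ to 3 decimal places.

If T ~ Lognormal(μ,σ) then ln T ~ Normal(μ,σ), so the p-quantile of ln T is μ + z_p·σ.
ln(2.5) = 0.9163 and ln(8) = 2.079; z_{0.19} = -0.8779, z_{0.67} = 0.4399.
σ = (2.079 − 0.9163)/(0.4399 − (-0.8779)) = 0.883.
μ = 0.9163 − (-0.8779)·0.883 = 1.691.

μ ≈ 1.691, σ ≈ 0.883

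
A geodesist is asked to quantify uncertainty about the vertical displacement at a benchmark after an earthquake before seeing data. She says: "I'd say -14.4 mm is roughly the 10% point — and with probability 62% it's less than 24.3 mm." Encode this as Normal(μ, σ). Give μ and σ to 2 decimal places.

The p-quantile of Normal(μ,σ) is μ + z_p·σ, with z_{0.1} = -1.282 and z_{0.62} = 0.3055.
Eliminate σ: μ = (z₂·x₁ − z₁·x₂)/(z₂ − z₁) = (0.3055·-14.4 − (-1.282)·24.3)/1.587 = 16.85.
Then σ = (x₂ − x₁)/(z₂ − z₁) = (24.3 − -14.4)/1.587 = 24.39.

μ = 16.85, σ = 24.39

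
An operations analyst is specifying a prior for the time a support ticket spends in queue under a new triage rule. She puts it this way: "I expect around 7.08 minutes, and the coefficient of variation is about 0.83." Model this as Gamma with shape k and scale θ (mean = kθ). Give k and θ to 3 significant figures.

For Gamma(k, scale θ): mean = kθ, variance = kθ², so CV = 1/√k.
CV = 0.83, hence k = 1/CV² = 1.45.
Then θ = mean/k = 7.08/1.45 = 4.88.

k ≈ 1.45, θ ≈ 4.88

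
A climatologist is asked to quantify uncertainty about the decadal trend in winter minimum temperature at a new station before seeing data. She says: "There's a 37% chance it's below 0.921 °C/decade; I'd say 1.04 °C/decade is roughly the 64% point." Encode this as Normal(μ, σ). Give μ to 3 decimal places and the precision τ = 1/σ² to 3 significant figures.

μ = 0.978, τ = 33.7

For Normal(μ,σ), the p-quantile is μ + z_p·σ. Here z_{0.37} = -0.3319, z_{0.64} = 0.3585.
So 0.921 = μ − 0.3319σ and 1.04 = μ + 0.3585σ.
Subtracting: σ = (1.04 − 0.921)/(0.3585 − (-0.3319)) = 0.172.
Then μ = 0.921 − (-0.3319)·0.172 = 0.978.
Precision τ = 1/σ² = 1/0.1724² = 33.7.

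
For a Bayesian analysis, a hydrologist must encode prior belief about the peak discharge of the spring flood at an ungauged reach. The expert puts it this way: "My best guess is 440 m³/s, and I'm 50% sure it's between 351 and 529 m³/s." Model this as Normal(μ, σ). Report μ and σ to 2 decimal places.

μ = 440.00, σ = 131.95

A symmetric 50% interval runs μ ± z·σ with z = 0.6745.
Half-width = 89, so σ = 89/0.6745 = 131.95.
μ is the stated best guess, 440.00.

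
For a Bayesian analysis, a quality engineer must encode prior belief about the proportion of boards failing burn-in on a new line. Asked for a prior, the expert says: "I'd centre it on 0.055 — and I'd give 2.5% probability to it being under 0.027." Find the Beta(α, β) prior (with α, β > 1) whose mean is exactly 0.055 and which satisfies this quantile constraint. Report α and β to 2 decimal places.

With mean 0.055 fixed, write α = 0.055s, β = 0.945s where s = α+β.
Need P(θ < 0.027) = 0.025 under Beta(0.055s, 0.945s). Normal approximation: (q−m)/√(m(1−m)/s) ≈ z_{0.025} = -1.96, so s ≈ 0.055·0.945·(-1.96)²/(0.027−0.055)² = 254.7.
At s = 254.7: P(θ<0.027) ≈ 0.010. Adjusting to match 0.025 gives s ≈ 184.45.
So α = 0.055·184.45 ≈ 10.14, β = 0.945·184.45 ≈ 174.30.

α ≈ 10.14, β ≈ 174.30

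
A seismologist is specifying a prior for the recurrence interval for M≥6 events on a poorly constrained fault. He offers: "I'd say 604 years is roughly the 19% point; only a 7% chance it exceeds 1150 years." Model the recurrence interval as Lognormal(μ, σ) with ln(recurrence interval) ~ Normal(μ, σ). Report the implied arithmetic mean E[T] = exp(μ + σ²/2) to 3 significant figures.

E[T] ≈ 797 years

If T ~ Lognormal(μ,σ) then ln T ~ Normal(μ,σ), so the p-quantile of ln T is μ + z_p·σ.
ln(604) = 6.404 and ln(1150) = 7.048; z_{0.19} = -0.8779, z_{0.93} = 1.476.
σ = (7.048 − 6.404)/(1.476 − (-0.8779)) = 0.274.
μ = 6.404 − (-0.8779)·0.274 = 6.644.
E[T] = exp(μ + σ²/2) = exp(6.644 + 0.0374) = 797 years.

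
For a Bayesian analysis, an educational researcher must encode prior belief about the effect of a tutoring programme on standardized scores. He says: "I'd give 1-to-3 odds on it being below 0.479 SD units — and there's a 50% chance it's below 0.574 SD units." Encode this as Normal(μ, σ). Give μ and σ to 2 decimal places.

μ = 0.57, σ = 0.14

For Normal(μ,σ), the p-quantile is μ + z_p·σ. Here z_{0.25} = -0.6745, z_{0.5} = 0.
So 0.479 = μ − 0.6745σ and 0.574 = μ + 0σ.
Subtracting: σ = (0.574 − 0.479)/(0 − (-0.6745)) = 0.14.
Then μ = 0.479 − (-0.6745)·0.14 = 0.57.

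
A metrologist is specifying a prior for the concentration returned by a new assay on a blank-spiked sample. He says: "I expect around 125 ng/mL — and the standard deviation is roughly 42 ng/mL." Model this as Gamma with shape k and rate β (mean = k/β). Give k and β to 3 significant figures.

For Gamma(k, rate β): mean = k/β, variance = k/β², so CV = 1/√k.
CV = SD/mean = 42/125 = 0.336, hence k = 1/CV² = 8.86.
Then β = k/mean = 8.86/125 = 0.0709.

k ≈ 8.86, β ≈ 0.0709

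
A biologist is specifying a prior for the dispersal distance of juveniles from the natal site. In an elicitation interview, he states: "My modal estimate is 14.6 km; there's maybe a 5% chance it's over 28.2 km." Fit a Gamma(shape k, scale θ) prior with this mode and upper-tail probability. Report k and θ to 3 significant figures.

k ≈ 7.41, θ ≈ 2.28

Gamma(k,θ) with k>1 has mode (k−1)θ, so θ = 14.6/(k−1).
Need P(X < 28.2) = 0.95 with θ tied to k this way. Start at k = 2, θ = 14.6: P(X<28.2) ≈ 0.575.
Too low — raise k to concentrate. Iterating converges to k ≈ 7.41.
Then θ = 14.6/(7.41−1) ≈ 2.28.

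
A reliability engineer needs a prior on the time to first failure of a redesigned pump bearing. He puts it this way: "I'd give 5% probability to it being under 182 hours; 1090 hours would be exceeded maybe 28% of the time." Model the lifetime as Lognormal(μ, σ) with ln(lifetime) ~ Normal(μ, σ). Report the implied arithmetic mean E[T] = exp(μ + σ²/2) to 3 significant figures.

If T ~ Lognormal(μ,σ) then ln T ~ Normal(μ,σ), so the p-quantile of ln T is μ + z_p·σ.
ln(182) = 5.204 and ln(1090) = 6.994; z_{0.05} = -1.645, z_{0.72} = 0.5828.
σ = (6.994 − 5.204)/(0.5828 − (-1.645)) = 0.803.
μ = 5.204 − (-1.645)·0.803 = 6.526.
E[T] = exp(μ + σ²/2) = exp(6.526 + 0.3228) = 942 hours.

E[T] ≈ 942 hours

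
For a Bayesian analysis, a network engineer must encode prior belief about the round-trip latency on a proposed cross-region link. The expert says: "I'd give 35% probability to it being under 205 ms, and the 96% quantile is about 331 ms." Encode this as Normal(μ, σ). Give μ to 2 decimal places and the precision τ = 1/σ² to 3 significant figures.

For Normal(μ,σ), the p-quantile is μ + z_p·σ. Here z_{0.35} = -0.3853, z_{0.96} = 1.751.
So 205 = μ − 0.3853σ and 331 = μ + 1.751σ.
Subtracting: σ = (331 − 205)/(1.751 − (-0.3853)) = 58.99.
Then μ = 205 − (-0.3853)·58.99 = 227.73.
Precision τ = 1/σ² = 1/58.99² = 0.000287.

μ = 227.73, τ = 0.000287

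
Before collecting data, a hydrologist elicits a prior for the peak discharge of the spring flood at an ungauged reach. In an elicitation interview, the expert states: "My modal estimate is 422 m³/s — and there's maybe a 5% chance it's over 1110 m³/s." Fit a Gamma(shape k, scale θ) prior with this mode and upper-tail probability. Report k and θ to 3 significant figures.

Gamma(k,θ) with k>1 has mode (k−1)θ, so θ = 422/(k−1).
Need P(X < 1110) = 0.95 with θ tied to k this way. Start at k = 2, θ = 422: P(X<1110) ≈ 0.738.
Too low — raise k to concentrate. Iterating converges to k ≈ 3.89.
Then θ = 422/(3.89−1) ≈ 146.

k ≈ 3.89, θ ≈ 146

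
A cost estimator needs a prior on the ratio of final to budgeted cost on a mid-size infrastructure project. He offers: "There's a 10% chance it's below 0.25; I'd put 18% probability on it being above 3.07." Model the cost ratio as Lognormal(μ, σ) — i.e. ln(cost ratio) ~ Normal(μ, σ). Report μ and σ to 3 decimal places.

μ ≈ 0.077, σ ≈ 1.142

If T ~ Lognormal(μ,σ) then ln T ~ Normal(μ,σ), so the p-quantile of ln T is μ + z_p·σ.
ln(0.25) = -1.386 and ln(3.07) = 1.122; z_{0.1} = -1.282, z_{0.82} = 0.9154.
σ = (1.122 − -1.386)/(0.9154 − (-1.282)) = 1.142.
μ = -1.386 − (-1.282)·1.142 = 0.077.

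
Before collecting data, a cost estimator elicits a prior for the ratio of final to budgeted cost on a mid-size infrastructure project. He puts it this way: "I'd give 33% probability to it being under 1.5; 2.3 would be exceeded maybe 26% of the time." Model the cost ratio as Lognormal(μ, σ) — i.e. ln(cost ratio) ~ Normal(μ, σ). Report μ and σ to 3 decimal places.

μ ≈ 0.579, σ ≈ 0.395

If T ~ Lognormal(μ,σ) then ln T ~ Normal(μ,σ), so the p-quantile of ln T is μ + z_p·σ.
ln(1.5) = 0.4055 and ln(2.3) = 0.8329; z_{0.33} = -0.4399, z_{0.74} = 0.6433.
σ = (0.8329 − 0.4055)/(0.6433 − (-0.4399)) = 0.395.
μ = 0.4055 − (-0.4399)·0.395 = 0.579.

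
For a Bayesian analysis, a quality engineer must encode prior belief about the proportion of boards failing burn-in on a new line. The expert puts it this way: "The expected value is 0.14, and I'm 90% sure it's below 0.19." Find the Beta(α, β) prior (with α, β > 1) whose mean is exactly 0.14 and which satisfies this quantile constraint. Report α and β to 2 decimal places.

α ≈ 11.72, β ≈ 72.01

With mean 0.14 fixed, write α = 0.14s, β = 0.86s where s = α+β.
Need P(θ < 0.19) = 0.9 under Beta(0.14s, 0.86s). Normal approximation: (q−m)/√(m(1−m)/s) ≈ z_{0.9} = 1.28, so s ≈ 0.14·0.86·(1.28)²/(0.19−0.14)² = 79.1.
At s = 79.1: P(θ<0.19) ≈ 0.894. Adjusting to match 0.9 gives s ≈ 83.73.
So α = 0.14·83.73 ≈ 11.72, β = 0.86·83.73 ≈ 72.01.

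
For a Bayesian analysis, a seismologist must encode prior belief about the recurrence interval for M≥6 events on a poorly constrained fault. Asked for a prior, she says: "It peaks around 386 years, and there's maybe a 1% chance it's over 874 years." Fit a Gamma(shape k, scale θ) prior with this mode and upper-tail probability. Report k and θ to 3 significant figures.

k ≈ 8.18, θ ≈ 53.8

Gamma(k,θ) with k>1 has mode (k−1)θ, so θ = 386/(k−1).
Need P(X < 874) = 0.99 with θ tied to k this way. Start at k = 2, θ = 386: P(X<874) ≈ 0.661.
Too low — raise k to concentrate. Iterating converges to k ≈ 8.18.
Then θ = 386/(8.18−1) ≈ 53.8.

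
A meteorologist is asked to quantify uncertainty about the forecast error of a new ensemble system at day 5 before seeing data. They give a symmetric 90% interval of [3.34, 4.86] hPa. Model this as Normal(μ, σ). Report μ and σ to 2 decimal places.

A symmetric 90% interval runs μ ± z·σ with z = 1.645.
Half-width = 0.76, so σ = 0.76/1.645 = 0.46.
μ is the interval midpoint, 4.10.

μ = 4.10, σ = 0.46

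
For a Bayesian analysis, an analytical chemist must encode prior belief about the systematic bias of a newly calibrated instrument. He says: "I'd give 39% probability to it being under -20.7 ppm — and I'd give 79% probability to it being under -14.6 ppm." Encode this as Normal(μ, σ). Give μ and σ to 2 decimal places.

μ = -19.13, σ = 5.62

For Normal(μ,σ), the p-quantile is μ + z_p·σ. Here z_{0.39} = -0.2793, z_{0.79} = 0.8064.
So -20.7 = μ − 0.2793σ and -14.6 = μ + 0.8064σ.
Subtracting: σ = (-14.6 − -20.7)/(0.8064 − (-0.2793)) = 5.62.
Then μ = -20.7 − (-0.2793)·5.62 = -19.13.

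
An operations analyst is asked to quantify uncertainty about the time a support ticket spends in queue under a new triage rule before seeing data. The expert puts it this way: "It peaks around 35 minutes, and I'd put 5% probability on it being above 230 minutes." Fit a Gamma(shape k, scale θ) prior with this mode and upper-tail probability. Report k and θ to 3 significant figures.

k ≈ 1.63, θ ≈ 55.7

Gamma(k,θ) with k>1 has mode (k−1)θ, so θ = 35/(k−1).
Need P(X < 230) = 0.95 with θ tied to k this way. Start at k = 2, θ = 35: P(X<230) ≈ 0.989.
Too high — lower k to spread out. Iterating converges to k ≈ 1.63.
Then θ = 35/(1.63−1) ≈ 55.7.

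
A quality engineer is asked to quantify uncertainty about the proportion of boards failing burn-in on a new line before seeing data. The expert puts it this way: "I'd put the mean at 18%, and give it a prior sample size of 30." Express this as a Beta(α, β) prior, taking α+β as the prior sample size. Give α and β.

Under the effective-sample-size interpretation, Beta(α, β) has prior mean α/(α+β) and prior sample size α+β.
So α+β = 30 and α/(α+β) = 0.18, giving α = 0.18·30 = 5.4 and β = 30 − 5.4 = 24.6.

α = 5.4, β = 24.6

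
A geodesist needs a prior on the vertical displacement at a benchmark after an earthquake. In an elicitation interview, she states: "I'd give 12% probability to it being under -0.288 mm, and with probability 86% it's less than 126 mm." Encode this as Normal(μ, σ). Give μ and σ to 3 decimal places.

μ = 65.506, σ = 55.996

For Normal(μ,σ), the p-quantile is μ + z_p·σ. Here z_{0.12} = -1.175, z_{0.86} = 1.08.
So -0.288 = μ − 1.175σ and 126 = μ + 1.08σ.
Subtracting: σ = (126 − -0.288)/(1.08 − (-1.175)) = 55.996.
Then μ = -0.288 − (-1.175)·55.996 = 65.506.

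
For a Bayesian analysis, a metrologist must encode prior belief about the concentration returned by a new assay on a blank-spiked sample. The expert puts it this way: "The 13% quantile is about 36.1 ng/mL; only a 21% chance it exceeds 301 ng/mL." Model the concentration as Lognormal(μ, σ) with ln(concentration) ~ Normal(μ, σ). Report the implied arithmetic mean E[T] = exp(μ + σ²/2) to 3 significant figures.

If T ~ Lognormal(μ,σ) then ln T ~ Normal(μ,σ), so the p-quantile of ln T is μ + z_p·σ.
ln(36.1) = 3.586 and ln(301) = 5.707; z_{0.13} = -1.126, z_{0.79} = 0.8064.
σ = (5.707 − 3.586)/(0.8064 − (-1.126)) = 1.097.
μ = 3.586 − (-1.126)·1.097 = 4.822.
E[T] = exp(μ + σ²/2) = exp(4.822 + 0.6020) = 227 ng/mL.

E[T] ≈ 227 ng/mL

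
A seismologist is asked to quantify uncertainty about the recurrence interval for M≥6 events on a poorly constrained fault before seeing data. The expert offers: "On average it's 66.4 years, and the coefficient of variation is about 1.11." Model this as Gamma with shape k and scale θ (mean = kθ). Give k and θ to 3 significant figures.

For Gamma(k, scale θ): mean = kθ, variance = kθ², so CV = 1/√k.
CV = 1.11, hence k = 1/CV² = 0.812.
Then θ = mean/k = 66.4/0.812 = 81.8.

k ≈ 0.812, θ ≈ 81.8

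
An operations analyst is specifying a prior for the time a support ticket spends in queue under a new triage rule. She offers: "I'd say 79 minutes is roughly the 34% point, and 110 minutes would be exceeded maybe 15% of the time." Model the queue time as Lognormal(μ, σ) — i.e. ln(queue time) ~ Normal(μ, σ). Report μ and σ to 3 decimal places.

If T ~ Lognormal(μ,σ) then ln T ~ Normal(μ,σ), so the p-quantile of ln T is μ + z_p·σ.
ln(79) = 4.369 and ln(110) = 4.7; z_{0.34} = -0.4125, z_{0.85} = 1.036.
σ = (4.7 − 4.369)/(1.036 − (-0.4125)) = 0.228.
μ = 4.369 − (-0.4125)·0.228 = 4.464.

μ ≈ 4.464, σ ≈ 0.228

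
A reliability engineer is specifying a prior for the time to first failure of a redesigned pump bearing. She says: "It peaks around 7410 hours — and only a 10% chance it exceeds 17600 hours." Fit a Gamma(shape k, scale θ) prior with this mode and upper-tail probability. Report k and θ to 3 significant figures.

Gamma(k,θ) with k>1 has mode (k−1)θ, so θ = 7410/(k−1).
Need P(X < 17600) = 0.9 with θ tied to k this way. Start at k = 2, θ = 7410: P(X<17600) ≈ 0.686.
Too low — raise k to concentrate. Iterating converges to k ≈ 3.57.
Then θ = 7410/(3.57−1) ≈ 2880.

k ≈ 3.57, θ ≈ 2880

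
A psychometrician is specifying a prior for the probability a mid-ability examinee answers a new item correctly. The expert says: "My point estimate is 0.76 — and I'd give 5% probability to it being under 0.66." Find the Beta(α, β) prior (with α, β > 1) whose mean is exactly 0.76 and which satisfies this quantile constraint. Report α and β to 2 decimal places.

α ≈ 41.08, β ≈ 12.97

With mean 0.76 fixed, write α = 0.76s, β = 0.24s where s = α+β.
Need P(θ < 0.66) = 0.05 under Beta(0.76s, 0.24s). Normal approximation: (q−m)/√(m(1−m)/s) ≈ z_{0.05} = -1.64, so s ≈ 0.76·0.24·(-1.64)²/(0.66−0.76)² = 49.3.
At s = 49.3: P(θ<0.66) ≈ 0.058. Adjusting to match 0.05 gives s ≈ 54.05.
So α = 0.76·54.05 ≈ 41.08, β = 0.24·54.05 ≈ 12.97.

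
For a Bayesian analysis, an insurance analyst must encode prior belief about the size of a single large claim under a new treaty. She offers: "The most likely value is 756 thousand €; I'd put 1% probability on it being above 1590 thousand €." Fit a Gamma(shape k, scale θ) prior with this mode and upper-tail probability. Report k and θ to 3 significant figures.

k ≈ 9.8, θ ≈ 85.9

Gamma(k,θ) with k>1 has mode (k−1)θ, so θ = 756/(k−1).
Need P(X < 1590) = 0.99 with θ tied to k this way. Start at k = 2, θ = 756: P(X<1590) ≈ 0.621.
Too low — raise k to concentrate. Iterating converges to k ≈ 9.8.
Then θ = 756/(9.8−1) ≈ 85.9.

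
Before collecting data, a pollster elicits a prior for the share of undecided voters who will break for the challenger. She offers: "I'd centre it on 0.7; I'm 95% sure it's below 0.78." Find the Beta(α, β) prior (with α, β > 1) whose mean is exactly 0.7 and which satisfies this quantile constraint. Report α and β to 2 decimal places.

α ≈ 57.29, β ≈ 24.55

With mean 0.7 fixed, write α = 0.7s, β = 0.3s where s = α+β.
Need P(θ < 0.78) = 0.95 under Beta(0.7s, 0.3s). Normal approximation: (q−m)/√(m(1−m)/s) ≈ z_{0.95} = 1.64, so s ≈ 0.7·0.3·(1.64)²/(0.78−0.7)² = 88.8.
At s = 88.8: P(θ<0.78) ≈ 0.957. Adjusting to match 0.95 gives s ≈ 81.84.
So α = 0.7·81.84 ≈ 57.29, β = 0.3·81.84 ≈ 24.55.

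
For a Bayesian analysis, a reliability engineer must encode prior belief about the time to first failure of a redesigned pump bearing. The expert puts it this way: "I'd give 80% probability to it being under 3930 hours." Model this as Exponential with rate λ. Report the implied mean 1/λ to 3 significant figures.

mean ≈ 2440 hours

P(T < 3930.0) = 1 − e^(−λ·3930.0) = 0.8, so λ = −ln(1−0.8)/3930.0 = −ln(0.2)/3930.0 = 0.00041.
Mean = 1/λ = 2440 hours.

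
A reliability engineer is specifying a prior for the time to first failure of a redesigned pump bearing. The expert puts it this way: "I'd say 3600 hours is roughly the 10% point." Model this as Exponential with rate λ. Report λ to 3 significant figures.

P(T < 3600.0) = 1 − e^(−λ·3600.0) = 0.1, so λ = −ln(1−0.1)/3600.0 = −ln(0.9)/3600.0 = 2.93e-05.

λ ≈ 2.93e-05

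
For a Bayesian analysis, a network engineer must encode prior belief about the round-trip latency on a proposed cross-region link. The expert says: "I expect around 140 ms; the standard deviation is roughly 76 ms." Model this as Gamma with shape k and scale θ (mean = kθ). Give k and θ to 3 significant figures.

For Gamma(k, scale θ): mean = kθ, variance = kθ², so CV = 1/√k.
CV = SD/mean = 76/140 = 0.5429, hence k = 1/CV² = 3.39.
Then θ = mean/k = 140/3.39 = 41.3.

k ≈ 3.39, θ ≈ 41.3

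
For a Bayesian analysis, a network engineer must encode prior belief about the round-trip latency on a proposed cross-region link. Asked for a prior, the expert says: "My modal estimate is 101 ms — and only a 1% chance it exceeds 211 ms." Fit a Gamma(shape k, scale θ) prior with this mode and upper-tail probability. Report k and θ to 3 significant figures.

Gamma(k,θ) with k>1 has mode (k−1)θ, so θ = 101/(k−1).
Need P(X < 211) = 0.99 with θ tied to k this way. Start at k = 2, θ = 101: P(X<211) ≈ 0.618.
Too low — raise k to concentrate. Iterating converges to k ≈ 9.97.
Then θ = 101/(9.97−1) ≈ 11.3.

k ≈ 9.97, θ ≈ 11.3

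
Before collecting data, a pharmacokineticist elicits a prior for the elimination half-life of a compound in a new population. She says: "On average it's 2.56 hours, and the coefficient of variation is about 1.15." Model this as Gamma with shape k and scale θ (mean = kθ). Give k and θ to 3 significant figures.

For Gamma(k, scale θ): mean = kθ, variance = kθ², so CV = 1/√k.
CV = 1.15, hence k = 1/CV² = 0.756.
Then θ = mean/k = 2.56/0.756 = 3.39.

k ≈ 0.756, θ ≈ 3.39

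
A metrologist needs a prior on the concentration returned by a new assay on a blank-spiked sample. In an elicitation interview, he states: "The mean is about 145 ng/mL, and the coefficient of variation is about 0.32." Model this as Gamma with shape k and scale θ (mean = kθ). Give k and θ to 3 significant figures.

k ≈ 9.77, θ ≈ 14.8

For Gamma(k, scale θ): mean = kθ, variance = kθ², so CV = 1/√k.
CV = 0.32, hence k = 1/CV² = 9.77.
Then θ = mean/k = 145/9.77 = 14.8.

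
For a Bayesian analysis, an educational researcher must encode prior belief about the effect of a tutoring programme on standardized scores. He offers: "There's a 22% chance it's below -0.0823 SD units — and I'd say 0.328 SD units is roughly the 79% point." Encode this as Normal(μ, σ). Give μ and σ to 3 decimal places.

μ = 0.118, σ = 0.260

The p-quantile of Normal(μ,σ) is μ + z_p·σ, with z_{0.22} = -0.7722 and z_{0.79} = 0.8064.
Eliminate σ: μ = (z₂·x₁ − z₁·x₂)/(z₂ − z₁) = (0.8064·-0.0823 − (-0.7722)·0.328)/1.579 = 0.118.
Then σ = (x₂ − x₁)/(z₂ − z₁) = (0.328 − -0.0823)/1.579 = 0.260.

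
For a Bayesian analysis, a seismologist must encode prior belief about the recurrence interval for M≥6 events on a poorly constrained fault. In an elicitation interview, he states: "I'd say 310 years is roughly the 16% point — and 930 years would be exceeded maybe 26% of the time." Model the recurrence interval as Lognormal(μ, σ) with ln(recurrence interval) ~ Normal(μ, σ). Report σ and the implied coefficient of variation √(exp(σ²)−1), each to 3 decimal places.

If T ~ Lognormal(μ,σ) then ln T ~ Normal(μ,σ), so the p-quantile of ln T is μ + z_p·σ.
ln(310) = 5.737 and ln(930) = 6.835; z_{0.16} = -0.9945, z_{0.74} = 0.6433.
σ = (6.835 − 5.737)/(0.6433 − (-0.9945)) = 0.671.
μ = 5.737 − (-0.9945)·0.671 = 6.404.
CV = √(exp(σ²)−1) = √(exp(0.4500)−1) = 0.754.

σ ≈ 0.671, CV ≈ 0.754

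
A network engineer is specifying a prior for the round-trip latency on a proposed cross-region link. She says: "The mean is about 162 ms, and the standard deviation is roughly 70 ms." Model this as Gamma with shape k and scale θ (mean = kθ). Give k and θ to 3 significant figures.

For Gamma(k, scale θ): mean = kθ, variance = kθ², so CV = 1/√k.
CV = SD/mean = 70/162 = 0.4321, hence k = 1/CV² = 5.36.
Then θ = mean/k = 162/5.36 = 30.2.

k ≈ 5.36, θ ≈ 30.2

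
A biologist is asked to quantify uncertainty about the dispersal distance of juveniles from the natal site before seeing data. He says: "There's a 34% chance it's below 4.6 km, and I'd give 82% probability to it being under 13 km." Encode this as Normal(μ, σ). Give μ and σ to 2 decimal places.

The p-quantile of Normal(μ,σ) is μ + z_p·σ, with z_{0.34} = -0.4125 and z_{0.82} = 0.9154.
Eliminate σ: μ = (z₂·x₁ − z₁·x₂)/(z₂ − z₁) = (0.9154·4.6 − (-0.4125)·13)/1.328 = 7.21.
Then σ = (x₂ − x₁)/(z₂ − z₁) = (13 − 4.6)/1.328 = 6.33.

μ = 7.21, σ = 6.33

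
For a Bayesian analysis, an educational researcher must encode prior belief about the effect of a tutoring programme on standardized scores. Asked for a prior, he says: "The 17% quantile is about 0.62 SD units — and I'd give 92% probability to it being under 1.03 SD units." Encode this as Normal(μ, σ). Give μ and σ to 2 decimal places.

μ = 0.79, σ = 0.17

For Normal(μ,σ), the p-quantile is μ + z_p·σ. Here z_{0.17} = -0.9542, z_{0.92} = 1.405.
So 0.62 = μ − 0.9542σ and 1.03 = μ + 1.405σ.
Subtracting: σ = (1.03 − 0.62)/(1.405 − (-0.9542)) = 0.17.
Then μ = 0.62 − (-0.9542)·0.17 = 0.79.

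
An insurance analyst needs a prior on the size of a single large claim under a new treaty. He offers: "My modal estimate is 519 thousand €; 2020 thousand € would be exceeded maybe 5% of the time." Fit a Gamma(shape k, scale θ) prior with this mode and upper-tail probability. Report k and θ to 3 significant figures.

Gamma(k,θ) with k>1 has mode (k−1)θ, so θ = 519/(k−1).
Need P(X < 2020) = 0.95 with θ tied to k this way. Start at k = 2, θ = 519: P(X<2020) ≈ 0.900.
Too low — raise k to concentrate. Iterating converges to k ≈ 2.37.
Then θ = 519/(2.37−1) ≈ 379.

k ≈ 2.37, θ ≈ 379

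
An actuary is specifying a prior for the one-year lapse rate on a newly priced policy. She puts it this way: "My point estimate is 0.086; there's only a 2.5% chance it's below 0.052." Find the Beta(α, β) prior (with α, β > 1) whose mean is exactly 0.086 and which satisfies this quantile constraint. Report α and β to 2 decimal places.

α ≈ 17.98, β ≈ 191.06

With mean 0.086 fixed, write α = 0.086s, β = 0.914s where s = α+β.
Need P(θ < 0.052) = 0.025 under Beta(0.086s, 0.914s). Normal approximation: (q−m)/√(m(1−m)/s) ≈ z_{0.025} = -1.96, so s ≈ 0.086·0.914·(-1.96)²/(0.052−0.086)² = 261.2.
At s = 261.2: P(θ<0.052) ≈ 0.014. Adjusting to match 0.025 gives s ≈ 209.04.
So α = 0.086·209.04 ≈ 17.98, β = 0.914·209.04 ≈ 191.06.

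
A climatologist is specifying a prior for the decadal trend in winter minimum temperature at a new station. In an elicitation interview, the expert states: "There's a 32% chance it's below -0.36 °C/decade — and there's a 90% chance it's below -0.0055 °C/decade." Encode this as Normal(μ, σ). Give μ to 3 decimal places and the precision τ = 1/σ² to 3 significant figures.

The p-quantile of Normal(μ,σ) is μ + z_p·σ, with z_{0.32} = -0.4677 and z_{0.9} = 1.282.
Eliminate σ: μ = (z₂·x₁ − z₁·x₂)/(z₂ − z₁) = (1.282·-0.36 − (-0.4677)·-0.0055)/1.749 = -0.265.
Then σ = (x₂ − x₁)/(z₂ − z₁) = (-0.0055 − -0.36)/1.749 = 0.203.
Precision τ = 1/σ² = 1/0.2027² = 24.3.

μ = -0.265, τ = 24.3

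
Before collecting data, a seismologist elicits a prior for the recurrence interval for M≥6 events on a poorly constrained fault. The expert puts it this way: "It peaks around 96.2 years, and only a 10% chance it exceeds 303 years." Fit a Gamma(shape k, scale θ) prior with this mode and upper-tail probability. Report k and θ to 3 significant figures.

k ≈ 2.44, θ ≈ 66.9

Gamma(k,θ) with k>1 has mode (k−1)θ, so θ = 96.2/(k−1).
Need P(X < 303) = 0.9 with θ tied to k this way. Start at k = 2, θ = 96.2: P(X<303) ≈ 0.822.
Too low — raise k to concentrate. Iterating converges to k ≈ 2.44.
Then θ = 96.2/(2.44−1) ≈ 66.9.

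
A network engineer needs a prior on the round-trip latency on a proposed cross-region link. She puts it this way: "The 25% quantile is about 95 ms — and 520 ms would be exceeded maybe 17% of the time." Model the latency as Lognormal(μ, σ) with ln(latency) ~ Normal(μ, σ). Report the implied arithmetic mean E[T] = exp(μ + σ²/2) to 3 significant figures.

If T ~ Lognormal(μ,σ) then ln T ~ Normal(μ,σ), so the p-quantile of ln T is μ + z_p·σ.
ln(95) = 4.554 and ln(520) = 6.254; z_{0.25} = -0.6745, z_{0.83} = 0.9542.
σ = (6.254 − 4.554)/(0.9542 − (-0.6745)) = 1.044.
μ = 4.554 − (-0.6745)·1.044 = 5.258.
E[T] = exp(μ + σ²/2) = exp(5.258 + 0.5447) = 331 ms.

E[T] ≈ 331 ms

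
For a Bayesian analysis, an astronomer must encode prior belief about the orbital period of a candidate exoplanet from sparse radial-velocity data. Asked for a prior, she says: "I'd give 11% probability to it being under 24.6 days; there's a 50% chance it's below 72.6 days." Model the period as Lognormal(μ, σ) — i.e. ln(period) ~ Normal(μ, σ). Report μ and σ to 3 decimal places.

If T ~ Lognormal(μ,σ) then ln T ~ Normal(μ,σ), so the p-quantile of ln T is μ + z_p·σ.
ln(24.6) = 3.203 and ln(72.6) = 4.285; z_{0.11} = -1.227, z_{0.5} = 0.
σ = (4.285 − 3.203)/(0 − (-1.227)) = 0.882.
μ = 3.203 − (-1.227)·0.882 = 4.285.

μ ≈ 4.285, σ ≈ 0.882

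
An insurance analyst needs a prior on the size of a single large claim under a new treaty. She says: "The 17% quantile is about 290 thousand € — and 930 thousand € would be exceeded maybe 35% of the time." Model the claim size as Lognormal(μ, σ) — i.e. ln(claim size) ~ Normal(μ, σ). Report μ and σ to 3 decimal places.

μ ≈ 6.500, σ ≈ 0.870

If T ~ Lognormal(μ,σ) then ln T ~ Normal(μ,σ), so the p-quantile of ln T is μ + z_p·σ.
ln(290) = 5.67 and ln(930) = 6.835; z_{0.17} = -0.9542, z_{0.65} = 0.3853.
σ = (6.835 − 5.67)/(0.3853 − (-0.9542)) = 0.870.
μ = 5.67 − (-0.9542)·0.870 = 6.500.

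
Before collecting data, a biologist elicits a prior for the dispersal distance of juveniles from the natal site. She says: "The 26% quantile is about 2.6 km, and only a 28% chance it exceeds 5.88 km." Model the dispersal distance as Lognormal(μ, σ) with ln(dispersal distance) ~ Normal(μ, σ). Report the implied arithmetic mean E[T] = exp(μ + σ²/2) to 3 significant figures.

E[T] ≈ 4.98 km

If T ~ Lognormal(μ,σ) then ln T ~ Normal(μ,σ), so the p-quantile of ln T is μ + z_p·σ.
ln(2.6) = 0.9555 and ln(5.88) = 1.772; z_{0.26} = -0.6433, z_{0.72} = 0.5828.
σ = (1.772 − 0.9555)/(0.5828 − (-0.6433)) = 0.666.
μ = 0.9555 − (-0.6433)·0.666 = 1.384.
E[T] = exp(μ + σ²/2) = exp(1.384 + 0.2215) = 4.98 km.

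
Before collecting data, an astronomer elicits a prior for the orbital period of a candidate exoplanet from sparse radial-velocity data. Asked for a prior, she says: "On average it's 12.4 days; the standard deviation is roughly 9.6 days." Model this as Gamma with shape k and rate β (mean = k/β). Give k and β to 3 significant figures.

k ≈ 1.67, β ≈ 0.135

For Gamma(k, rate β): mean = k/β, variance = k/β², so CV = 1/√k.
CV = SD/mean = 9.6/12.4 = 0.7742, hence k = 1/CV² = 1.67.
Then β = k/mean = 1.67/12.4 = 0.135.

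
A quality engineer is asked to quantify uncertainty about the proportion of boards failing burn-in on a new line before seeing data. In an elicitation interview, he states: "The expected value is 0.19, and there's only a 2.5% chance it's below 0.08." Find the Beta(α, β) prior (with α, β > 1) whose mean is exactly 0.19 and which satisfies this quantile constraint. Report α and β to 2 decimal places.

With mean 0.19 fixed, write α = 0.19s, β = 0.81s where s = α+β.
Need P(θ < 0.08) = 0.025 under Beta(0.19s, 0.81s). Normal approximation: (q−m)/√(m(1−m)/s) ≈ z_{0.025} = -1.96, so s ≈ 0.19·0.81·(-1.96)²/(0.08−0.19)² = 48.9.
At s = 48.9: P(θ<0.08) ≈ 0.009. Adjusting to match 0.025 gives s ≈ 34.91.
So α = 0.19·34.91 ≈ 6.63, β = 0.81·34.91 ≈ 28.28.

α ≈ 6.63, β ≈ 28.28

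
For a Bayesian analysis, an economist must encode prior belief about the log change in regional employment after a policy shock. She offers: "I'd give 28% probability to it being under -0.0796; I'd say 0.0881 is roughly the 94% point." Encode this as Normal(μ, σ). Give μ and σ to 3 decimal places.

μ = -0.034, σ = 0.078

For Normal(μ,σ), the p-quantile is μ + z_p·σ. Here z_{0.28} = -0.5828, z_{0.94} = 1.555.
So -0.0796 = μ − 0.5828σ and 0.0881 = μ + 1.555σ.
Subtracting: σ = (0.0881 − -0.0796)/(1.555 − (-0.5828)) = 0.078.
Then μ = -0.0796 − (-0.5828)·0.078 = -0.034.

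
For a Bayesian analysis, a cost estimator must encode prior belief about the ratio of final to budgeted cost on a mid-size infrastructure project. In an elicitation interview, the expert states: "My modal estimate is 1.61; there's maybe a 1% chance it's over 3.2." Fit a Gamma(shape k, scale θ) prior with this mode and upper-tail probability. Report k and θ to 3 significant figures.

k ≈ 11.4, θ ≈ 0.154

Gamma(k,θ) with k>1 has mode (k−1)θ, so θ = 1.61/(k−1).
Need P(X < 3.2) = 0.99 with θ tied to k this way. Start at k = 2, θ = 1.61: P(X<3.2) ≈ 0.591.
Too low — raise k to concentrate. Iterating converges to k ≈ 11.4.
Then θ = 1.61/(11.4−1) ≈ 0.154.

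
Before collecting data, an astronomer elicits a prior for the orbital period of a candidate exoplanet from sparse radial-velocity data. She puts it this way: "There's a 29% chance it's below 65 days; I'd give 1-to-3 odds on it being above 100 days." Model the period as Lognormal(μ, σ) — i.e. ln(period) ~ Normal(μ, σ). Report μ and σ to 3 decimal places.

If T ~ Lognormal(μ,σ) then ln T ~ Normal(μ,σ), so the p-quantile of ln T is μ + z_p·σ.
ln(65) = 4.174 and ln(100) = 4.605; z_{0.29} = -0.5534, z_{0.75} = 0.6745.
σ = (4.605 − 4.174)/(0.6745 − (-0.5534)) = 0.351.
μ = 4.174 − (-0.5534)·0.351 = 4.369.

μ ≈ 4.369, σ ≈ 0.351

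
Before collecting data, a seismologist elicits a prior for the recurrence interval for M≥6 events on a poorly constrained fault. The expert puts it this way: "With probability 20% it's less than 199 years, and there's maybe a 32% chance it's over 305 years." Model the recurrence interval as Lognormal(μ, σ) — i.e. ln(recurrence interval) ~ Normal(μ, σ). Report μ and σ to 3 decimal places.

If T ~ Lognormal(μ,σ) then ln T ~ Normal(μ,σ), so the p-quantile of ln T is μ + z_p·σ.
ln(199) = 5.293 and ln(305) = 5.72; z_{0.2} = -0.8416, z_{0.68} = 0.4677.
σ = (5.72 − 5.293)/(0.4677 − (-0.8416)) = 0.326.
μ = 5.293 − (-0.8416)·0.326 = 5.568.

μ ≈ 5.568, σ ≈ 0.326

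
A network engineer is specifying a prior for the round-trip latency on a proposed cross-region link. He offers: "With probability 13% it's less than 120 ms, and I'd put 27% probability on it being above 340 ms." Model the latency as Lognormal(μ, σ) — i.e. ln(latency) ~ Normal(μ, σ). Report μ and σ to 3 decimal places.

μ ≈ 5.462, σ ≈ 0.599

If T ~ Lognormal(μ,σ) then ln T ~ Normal(μ,σ), so the p-quantile of ln T is μ + z_p·σ.
ln(120) = 4.787 and ln(340) = 5.829; z_{0.13} = -1.126, z_{0.73} = 0.6128.
σ = (5.829 − 4.787)/(0.6128 − (-1.126)) = 0.599.
μ = 4.787 − (-1.126)·0.599 = 5.462.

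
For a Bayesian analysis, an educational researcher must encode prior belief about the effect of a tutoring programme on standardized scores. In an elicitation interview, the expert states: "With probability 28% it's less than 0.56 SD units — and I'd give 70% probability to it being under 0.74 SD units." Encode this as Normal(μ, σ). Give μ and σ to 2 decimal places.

The p-quantile of Normal(μ,σ) is μ + z_p·σ, with z_{0.28} = -0.5828 and z_{0.7} = 0.5244.
Eliminate σ: μ = (z₂·x₁ − z₁·x₂)/(z₂ − z₁) = (0.5244·0.56 − (-0.5828)·0.74)/1.107 = 0.65.
Then σ = (x₂ − x₁)/(z₂ − z₁) = (0.74 − 0.56)/1.107 = 0.16.

μ = 0.65, σ = 0.16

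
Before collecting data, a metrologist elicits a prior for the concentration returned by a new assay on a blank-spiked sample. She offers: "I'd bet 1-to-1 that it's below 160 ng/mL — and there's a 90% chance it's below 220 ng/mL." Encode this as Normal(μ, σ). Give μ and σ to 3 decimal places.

For Normal(μ,σ), the p-quantile is μ + z_p·σ. Here z_{0.5} = 0, z_{0.9} = 1.282.
So 160 = μ + 0σ and 220 = μ + 1.282σ.
Subtracting: σ = (220 − 160)/(1.282 − (0)) = 46.818.
Then μ = 160 − (0)·46.818 = 160.000.

μ = 160.000, σ = 46.818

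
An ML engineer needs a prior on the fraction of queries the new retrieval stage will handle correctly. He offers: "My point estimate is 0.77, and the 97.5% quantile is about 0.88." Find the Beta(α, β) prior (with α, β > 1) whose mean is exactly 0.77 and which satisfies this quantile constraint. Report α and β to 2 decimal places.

With mean 0.77 fixed, write α = 0.77s, β = 0.23s where s = α+β.
Need P(θ < 0.88) = 0.975 under Beta(0.77s, 0.23s). Normal approximation: (q−m)/√(m(1−m)/s) ≈ z_{0.975} = 1.96, so s ≈ 0.77·0.23·(1.96)²/(0.88−0.77)² = 56.2.
At s = 56.2: P(θ<0.88) ≈ 0.987. Adjusting to match 0.975 gives s ≈ 44.34.
So α = 0.77·44.34 ≈ 34.14, β = 0.23·44.34 ≈ 10.20.

α ≈ 34.14, β ≈ 10.20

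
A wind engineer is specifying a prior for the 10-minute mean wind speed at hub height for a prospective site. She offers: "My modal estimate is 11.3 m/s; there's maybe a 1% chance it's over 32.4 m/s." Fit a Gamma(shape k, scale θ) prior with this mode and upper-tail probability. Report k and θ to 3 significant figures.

k ≈ 5.1, θ ≈ 2.76

Gamma(k,θ) with k>1 has mode (k−1)θ, so θ = 11.3/(k−1).
Need P(X < 32.4) = 0.99 with θ tied to k this way. Start at k = 2, θ = 11.3: P(X<32.4) ≈ 0.780.
Too low — raise k to concentrate. Iterating converges to k ≈ 5.1.
Then θ = 11.3/(5.1−1) ≈ 2.76.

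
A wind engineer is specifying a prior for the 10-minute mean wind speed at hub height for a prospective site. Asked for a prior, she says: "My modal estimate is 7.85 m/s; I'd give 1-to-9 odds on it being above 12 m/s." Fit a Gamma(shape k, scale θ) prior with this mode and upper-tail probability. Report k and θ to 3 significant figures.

Gamma(k,θ) with k>1 has mode (k−1)θ, so θ = 7.85/(k−1).
Need P(X < 12) = 0.9 with θ tied to k this way. Start at k = 2, θ = 7.85: P(X<12) ≈ 0.452.
Too low — raise k to concentrate. Iterating converges to k ≈ 11.4.
Then θ = 7.85/(11.4−1) ≈ 0.758.

k ≈ 11.4, θ ≈ 0.758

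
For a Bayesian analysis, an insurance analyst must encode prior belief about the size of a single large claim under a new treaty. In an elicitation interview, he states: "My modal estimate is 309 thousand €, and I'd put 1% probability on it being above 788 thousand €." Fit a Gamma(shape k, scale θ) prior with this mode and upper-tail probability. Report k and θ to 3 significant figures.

k ≈ 6.33, θ ≈ 57.9

Gamma(k,θ) with k>1 has mode (k−1)θ, so θ = 309/(k−1).
Need P(X < 788) = 0.99 with θ tied to k this way. Start at k = 2, θ = 309: P(X<788) ≈ 0.723.
Too low — raise k to concentrate. Iterating converges to k ≈ 6.33.
Then θ = 309/(6.33−1) ≈ 57.9.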